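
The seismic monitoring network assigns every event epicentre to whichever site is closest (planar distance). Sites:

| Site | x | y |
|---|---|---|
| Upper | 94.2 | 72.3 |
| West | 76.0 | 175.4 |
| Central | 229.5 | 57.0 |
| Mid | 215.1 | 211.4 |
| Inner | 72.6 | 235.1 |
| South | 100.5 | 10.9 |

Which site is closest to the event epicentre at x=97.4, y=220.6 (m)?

Inner

Squared distances to each site:
Upper: 22003.130; West: 2501.000; Central: 44215.370; Mid: 13937.930; Inner: 825.290; South: 43983.700.
Minimum at Inner.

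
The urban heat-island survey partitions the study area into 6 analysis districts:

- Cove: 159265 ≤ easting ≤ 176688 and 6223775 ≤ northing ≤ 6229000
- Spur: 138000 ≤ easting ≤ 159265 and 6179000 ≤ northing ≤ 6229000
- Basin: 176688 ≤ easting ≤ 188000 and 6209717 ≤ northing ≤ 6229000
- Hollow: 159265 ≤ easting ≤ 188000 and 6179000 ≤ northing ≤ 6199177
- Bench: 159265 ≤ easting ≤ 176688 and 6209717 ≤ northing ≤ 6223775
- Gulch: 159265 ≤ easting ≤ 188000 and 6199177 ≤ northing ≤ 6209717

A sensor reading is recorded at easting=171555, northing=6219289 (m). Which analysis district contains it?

Bench

The point has easting = 171555 and northing = 6219289.
Only Bench satisfies 159265 ≤ easting ≤ 176688 and 6209717 ≤ northing ≤ 6223775.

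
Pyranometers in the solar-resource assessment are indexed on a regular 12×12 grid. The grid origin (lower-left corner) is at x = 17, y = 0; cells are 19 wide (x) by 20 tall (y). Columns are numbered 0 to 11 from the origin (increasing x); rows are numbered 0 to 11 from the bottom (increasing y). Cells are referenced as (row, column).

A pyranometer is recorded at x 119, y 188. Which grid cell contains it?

(9, 5)

Column index: ⌊(119 − 17) / 19⌋ = ⌊5.368⌋ = 5
Row offset from origin: ⌊(188 − 0) / 20⌋ = ⌊9.400⌋ = 9 → row 9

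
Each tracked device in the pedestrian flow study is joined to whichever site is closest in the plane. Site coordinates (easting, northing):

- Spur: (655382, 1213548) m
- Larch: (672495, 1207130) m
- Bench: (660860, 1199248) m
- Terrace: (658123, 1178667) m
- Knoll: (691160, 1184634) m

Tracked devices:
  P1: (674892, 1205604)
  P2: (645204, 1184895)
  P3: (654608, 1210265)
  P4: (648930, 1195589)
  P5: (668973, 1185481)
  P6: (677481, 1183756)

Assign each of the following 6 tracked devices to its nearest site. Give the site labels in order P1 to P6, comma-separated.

Larch, Terrace, Spur, Bench, Terrace, Knoll

P1 → Larch (d²=8074285.00)
P2 → Terrace (d²=205688545.00)
P3 → Spur (d²=11377165.00)
P4 → Bench (d²=155713181.00)
P5 → Terrace (d²=164153096.00)
P6 → Knoll (d²=187885925.00)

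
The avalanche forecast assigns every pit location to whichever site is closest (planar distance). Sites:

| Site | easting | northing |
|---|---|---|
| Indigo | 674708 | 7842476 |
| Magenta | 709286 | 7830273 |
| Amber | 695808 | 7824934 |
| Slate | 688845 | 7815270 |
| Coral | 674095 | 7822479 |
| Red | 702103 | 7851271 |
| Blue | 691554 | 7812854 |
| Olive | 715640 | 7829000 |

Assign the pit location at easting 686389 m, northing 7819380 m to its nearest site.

Slate

Squared distances to each site:
Indigo: 669870977.000; Magenta: 642930058.000; Amber: 119564477.000; Slate: 22924036.000; Coral: 160746237.000; Red: 1263965677.000; Blue: 69265901.000; Olive: 948165401.000.
Minimum at Slate.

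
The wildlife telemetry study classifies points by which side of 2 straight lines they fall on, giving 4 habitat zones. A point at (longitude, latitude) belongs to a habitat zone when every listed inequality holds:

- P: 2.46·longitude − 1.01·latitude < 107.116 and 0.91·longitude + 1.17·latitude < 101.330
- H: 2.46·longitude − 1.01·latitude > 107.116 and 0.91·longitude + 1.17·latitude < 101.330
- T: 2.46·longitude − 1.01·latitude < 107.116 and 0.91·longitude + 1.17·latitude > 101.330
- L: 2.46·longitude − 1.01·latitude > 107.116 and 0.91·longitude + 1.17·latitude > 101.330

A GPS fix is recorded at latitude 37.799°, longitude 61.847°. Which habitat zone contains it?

H

2.46·61.847 − 1.01·37.799 = 113.967, which is > 107.116
0.91·61.847 + 1.17·37.799 = 100.506, which is < 101.330
This sign pattern matches H.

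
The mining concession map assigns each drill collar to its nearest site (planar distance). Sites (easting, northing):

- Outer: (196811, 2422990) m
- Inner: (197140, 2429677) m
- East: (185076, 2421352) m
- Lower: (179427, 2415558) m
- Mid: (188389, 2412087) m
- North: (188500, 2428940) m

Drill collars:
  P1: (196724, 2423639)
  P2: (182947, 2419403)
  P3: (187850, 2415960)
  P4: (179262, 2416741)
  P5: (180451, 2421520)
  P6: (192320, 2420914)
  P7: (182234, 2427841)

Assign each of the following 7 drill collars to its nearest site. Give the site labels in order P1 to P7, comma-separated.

P1 → Outer (d²=428770.00)
P2 → East (d²=8331242.00)
P3 → Mid (d²=15290650.00)
P4 → Lower (d²=1426714.00)
P5 → East (d²=21418849.00)
P6 → Outer (d²=24478857.00)
P7 → North (d²=40470557.00)

Outer, East, Mid, Lower, East, Outer, North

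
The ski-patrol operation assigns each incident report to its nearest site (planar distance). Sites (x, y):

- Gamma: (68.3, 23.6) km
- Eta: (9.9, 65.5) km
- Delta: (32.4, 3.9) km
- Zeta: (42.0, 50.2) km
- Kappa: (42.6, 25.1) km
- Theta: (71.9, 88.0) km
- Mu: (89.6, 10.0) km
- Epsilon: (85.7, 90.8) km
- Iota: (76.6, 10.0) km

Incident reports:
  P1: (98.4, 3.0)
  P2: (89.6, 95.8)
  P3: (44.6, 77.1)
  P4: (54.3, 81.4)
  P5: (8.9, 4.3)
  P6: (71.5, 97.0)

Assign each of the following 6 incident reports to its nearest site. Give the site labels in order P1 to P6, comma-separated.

Mu, Epsilon, Zeta, Theta, Delta, Theta

P1 → Mu (d²=126.44)
P2 → Epsilon (d²=40.21)
P3 → Zeta (d²=730.37)
P4 → Theta (d²=353.32)
P5 → Delta (d²=552.41)
P6 → Theta (d²=81.16)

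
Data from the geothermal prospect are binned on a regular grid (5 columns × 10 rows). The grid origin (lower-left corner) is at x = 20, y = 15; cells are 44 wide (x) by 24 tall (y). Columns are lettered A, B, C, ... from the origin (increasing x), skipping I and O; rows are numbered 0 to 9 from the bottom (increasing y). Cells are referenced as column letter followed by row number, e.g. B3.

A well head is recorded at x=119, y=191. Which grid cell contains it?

Column index: ⌊(119 − 20) / 44⌋ = ⌊2.250⌋ = 2 → column C
Row offset from origin: ⌊(191 − 15) / 24⌋ = ⌊7.333⌋ = 7 → row 7

C7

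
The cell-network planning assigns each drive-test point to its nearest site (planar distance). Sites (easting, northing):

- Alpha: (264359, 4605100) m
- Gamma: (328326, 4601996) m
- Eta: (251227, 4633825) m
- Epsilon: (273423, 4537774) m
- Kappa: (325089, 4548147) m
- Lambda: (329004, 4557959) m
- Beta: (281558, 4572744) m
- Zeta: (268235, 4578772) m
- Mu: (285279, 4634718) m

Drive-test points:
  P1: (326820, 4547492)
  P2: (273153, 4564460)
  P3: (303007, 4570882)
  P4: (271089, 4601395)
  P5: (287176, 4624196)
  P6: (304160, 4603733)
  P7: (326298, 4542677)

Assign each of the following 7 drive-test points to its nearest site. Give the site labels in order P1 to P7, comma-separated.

Kappa, Beta, Beta, Alpha, Mu, Gamma, Kappa

P1 → Kappa (d²=3425386.00)
P2 → Beta (d²=139268681.00)
P3 → Beta (d²=463526645.00)
P4 → Alpha (d²=59019925.00)
P5 → Mu (d²=114311093.00)
P6 → Gamma (d²=587012725.00)
P7 → Kappa (d²=31382581.00)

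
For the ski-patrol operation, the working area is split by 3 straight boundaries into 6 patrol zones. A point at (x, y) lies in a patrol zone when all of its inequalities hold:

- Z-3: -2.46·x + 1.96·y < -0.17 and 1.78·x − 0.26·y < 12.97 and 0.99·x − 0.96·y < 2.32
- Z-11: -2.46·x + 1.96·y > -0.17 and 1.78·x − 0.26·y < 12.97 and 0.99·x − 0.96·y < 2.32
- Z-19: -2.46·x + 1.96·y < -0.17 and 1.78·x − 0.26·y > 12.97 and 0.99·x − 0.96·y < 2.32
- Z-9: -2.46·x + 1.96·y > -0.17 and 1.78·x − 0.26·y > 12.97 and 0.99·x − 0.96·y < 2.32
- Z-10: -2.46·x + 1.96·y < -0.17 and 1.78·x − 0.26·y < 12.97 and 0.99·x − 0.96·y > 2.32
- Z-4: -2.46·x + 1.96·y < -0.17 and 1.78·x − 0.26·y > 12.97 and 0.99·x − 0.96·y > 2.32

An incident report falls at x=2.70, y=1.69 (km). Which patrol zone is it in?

Z-3

-2.46·2.70 + 1.96·1.69 = -3.330, which is < -0.17
1.78·2.70 − 0.26·1.69 = 4.367, which is < 12.97
0.99·2.70 − 0.96·1.69 = 1.051, which is < 2.32
This sign pattern matches Z-3.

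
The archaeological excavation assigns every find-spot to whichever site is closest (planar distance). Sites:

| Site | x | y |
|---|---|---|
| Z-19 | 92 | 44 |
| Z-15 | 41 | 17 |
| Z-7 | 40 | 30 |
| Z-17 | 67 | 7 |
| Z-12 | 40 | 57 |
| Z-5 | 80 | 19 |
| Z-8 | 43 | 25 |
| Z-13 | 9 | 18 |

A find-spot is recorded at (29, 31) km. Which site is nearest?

Z-7

Squared distances to each site:
Z-19: 4138.000; Z-15: 340.000; Z-7: 122.000; Z-17: 2020.000; Z-12: 797.000; Z-5: 2745.000; Z-8: 232.000; Z-13: 569.000.
Minimum at Z-7.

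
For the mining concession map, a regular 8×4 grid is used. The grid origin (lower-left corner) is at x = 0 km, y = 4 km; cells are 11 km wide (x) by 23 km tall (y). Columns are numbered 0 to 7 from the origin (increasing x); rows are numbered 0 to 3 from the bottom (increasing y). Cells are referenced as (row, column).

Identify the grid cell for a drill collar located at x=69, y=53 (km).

Column index: ⌊(69 − 0) / 11⌋ = ⌊6.273⌋ = 6
Row offset from origin: ⌊(53 − 4) / 23⌋ = ⌊2.130⌋ = 2 → row 2

(2, 6)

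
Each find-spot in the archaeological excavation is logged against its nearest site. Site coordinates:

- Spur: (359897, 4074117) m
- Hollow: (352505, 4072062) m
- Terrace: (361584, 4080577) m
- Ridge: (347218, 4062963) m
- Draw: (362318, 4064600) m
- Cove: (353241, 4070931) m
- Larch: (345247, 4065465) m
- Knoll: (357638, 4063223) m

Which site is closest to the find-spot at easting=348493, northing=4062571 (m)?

Squared distances to each site:
Spur: 263361332.000; Hollow: 106175225.000; Terrace: 495590317.000; Ridge: 1779289.000; Draw: 195247466.000; Cove: 92433104.000; Larch: 18911752.000; Knoll: 84056129.000.
Minimum at Ridge.

Ridge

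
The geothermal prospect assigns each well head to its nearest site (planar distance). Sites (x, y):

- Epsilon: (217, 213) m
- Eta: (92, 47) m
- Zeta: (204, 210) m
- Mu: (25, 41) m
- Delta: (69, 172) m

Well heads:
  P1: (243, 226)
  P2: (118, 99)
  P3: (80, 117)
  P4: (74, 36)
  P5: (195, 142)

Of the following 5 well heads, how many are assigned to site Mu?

0

P1 → Epsilon
P2 → Eta
P3 → Delta
P4 → Eta
P5 → Zeta
0 of the 5 go to Mu.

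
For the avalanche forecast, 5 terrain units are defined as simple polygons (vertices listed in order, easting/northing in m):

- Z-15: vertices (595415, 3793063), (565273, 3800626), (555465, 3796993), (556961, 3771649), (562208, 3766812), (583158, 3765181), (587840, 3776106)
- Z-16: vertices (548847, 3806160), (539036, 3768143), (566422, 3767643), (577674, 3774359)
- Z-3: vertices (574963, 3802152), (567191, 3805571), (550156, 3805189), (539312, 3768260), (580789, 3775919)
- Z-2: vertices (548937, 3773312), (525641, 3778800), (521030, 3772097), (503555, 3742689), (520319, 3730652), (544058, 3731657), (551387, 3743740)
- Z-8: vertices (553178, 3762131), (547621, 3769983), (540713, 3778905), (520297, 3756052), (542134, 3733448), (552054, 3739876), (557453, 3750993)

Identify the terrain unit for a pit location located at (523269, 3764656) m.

Cast a ray rightward from (523269, 3764656). For each polygon, the edges (by vertex number in listed order) whose endpoints lie on opposite sides of northing = 3764656, where each meets that height, and whether that is right or left of the point:
Z-15: no edge straddles that height → 0 crossings.
Z-16: no edge straddles that height → 0 crossings.
Z-3: no edge straddles that height → 0 crossings.
Z-2: 3–4 at easting≈516608.4 (left), 7–1 at easting≈549654.1 (right) → 1 crossing.
Z-8: 1–2 at easting≈551391.0 (right), 3–4 at easting≈527983.5 (right) → 2 crossings.
Only Z-2 has an odd count, so the point is inside Z-2.

Z-2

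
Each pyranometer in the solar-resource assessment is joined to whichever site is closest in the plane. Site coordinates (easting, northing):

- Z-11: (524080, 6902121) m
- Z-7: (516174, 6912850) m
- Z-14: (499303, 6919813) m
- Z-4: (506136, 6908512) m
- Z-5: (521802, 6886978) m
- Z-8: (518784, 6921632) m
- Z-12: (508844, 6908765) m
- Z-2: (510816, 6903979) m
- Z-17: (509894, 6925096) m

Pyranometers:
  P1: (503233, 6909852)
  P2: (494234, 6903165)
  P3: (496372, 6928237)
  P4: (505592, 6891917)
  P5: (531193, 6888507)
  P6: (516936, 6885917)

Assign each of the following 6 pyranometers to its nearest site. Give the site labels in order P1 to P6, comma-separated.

Z-4, Z-4, Z-14, Z-2, Z-5, Z-5

P1 → Z-4 (d²=10223009.00)
P2 → Z-4 (d²=170248013.00)
P3 → Z-14 (d²=79554537.00)
P4 → Z-2 (d²=172782020.00)
P5 → Z-5 (d²=90528722.00)
P6 → Z-5 (d²=24803677.00)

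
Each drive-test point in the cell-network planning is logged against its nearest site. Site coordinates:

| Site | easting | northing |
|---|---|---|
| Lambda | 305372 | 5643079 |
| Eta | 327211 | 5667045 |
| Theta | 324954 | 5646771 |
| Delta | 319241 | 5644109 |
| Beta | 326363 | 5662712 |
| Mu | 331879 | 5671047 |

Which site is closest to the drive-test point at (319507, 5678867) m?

Squared distances to each site:
Lambda: 1480579169.000; Eta: 199111300.000; Theta: 1059823025.000; Delta: 1208189320.000; Beta: 307988761.000; Mu: 214218784.000.
Minimum at Eta.

Eta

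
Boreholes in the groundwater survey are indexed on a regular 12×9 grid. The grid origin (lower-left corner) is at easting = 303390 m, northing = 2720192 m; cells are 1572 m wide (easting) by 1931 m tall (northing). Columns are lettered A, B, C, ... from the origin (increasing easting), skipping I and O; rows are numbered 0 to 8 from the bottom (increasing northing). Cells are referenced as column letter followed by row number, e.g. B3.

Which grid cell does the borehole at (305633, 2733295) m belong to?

B6

Column index: ⌊(305633 − 303390) / 1572⌋ = ⌊1.427⌋ = 1 → column B
Row offset from origin: ⌊(2733295 − 2720192) / 1931⌋ = ⌊6.786⌋ = 6 → row 6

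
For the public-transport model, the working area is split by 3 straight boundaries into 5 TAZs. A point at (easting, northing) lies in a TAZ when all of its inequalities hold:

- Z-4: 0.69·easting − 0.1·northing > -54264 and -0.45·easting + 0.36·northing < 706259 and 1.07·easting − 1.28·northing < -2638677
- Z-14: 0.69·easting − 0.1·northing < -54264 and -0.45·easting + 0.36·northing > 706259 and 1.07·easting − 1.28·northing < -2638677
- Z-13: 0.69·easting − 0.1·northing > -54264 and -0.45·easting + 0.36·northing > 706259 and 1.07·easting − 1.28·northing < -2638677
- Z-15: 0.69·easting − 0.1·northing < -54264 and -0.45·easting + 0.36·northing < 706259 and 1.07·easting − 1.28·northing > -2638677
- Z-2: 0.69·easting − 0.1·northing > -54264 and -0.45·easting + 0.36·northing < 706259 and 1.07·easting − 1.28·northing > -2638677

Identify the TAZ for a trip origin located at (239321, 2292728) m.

Z-14

0.69·239321 − 0.1·2292728 = -64141.310, which is < -54264
-0.45·239321 + 0.36·2292728 = 717687.630, which is > 706259
1.07·239321 − 1.28·2292728 = -2678618.370, which is < -2638677
This sign pattern matches Z-14.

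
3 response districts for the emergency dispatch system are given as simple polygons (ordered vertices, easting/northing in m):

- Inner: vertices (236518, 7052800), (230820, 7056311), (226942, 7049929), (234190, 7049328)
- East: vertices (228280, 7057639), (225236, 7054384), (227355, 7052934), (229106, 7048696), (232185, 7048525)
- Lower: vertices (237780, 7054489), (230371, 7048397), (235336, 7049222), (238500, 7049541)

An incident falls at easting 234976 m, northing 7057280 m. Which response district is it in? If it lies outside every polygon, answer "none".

none

Cast a ray rightward from (234976, 7057280). For each polygon, the edges (by vertex number in listed order) whose endpoints lie on opposite sides of northing = 7057280, where each meets that height, and whether that is right or left of the point:
Inner: no edge straddles that height → 0 crossings.
East: 1–2 at easting≈227944.3 (left), 5–1 at easting≈228433.8 (left) → 0 crossings.
Lower: no edge straddles that height → 0 crossings.
All counts are even, so the point lies outside every listed polygon.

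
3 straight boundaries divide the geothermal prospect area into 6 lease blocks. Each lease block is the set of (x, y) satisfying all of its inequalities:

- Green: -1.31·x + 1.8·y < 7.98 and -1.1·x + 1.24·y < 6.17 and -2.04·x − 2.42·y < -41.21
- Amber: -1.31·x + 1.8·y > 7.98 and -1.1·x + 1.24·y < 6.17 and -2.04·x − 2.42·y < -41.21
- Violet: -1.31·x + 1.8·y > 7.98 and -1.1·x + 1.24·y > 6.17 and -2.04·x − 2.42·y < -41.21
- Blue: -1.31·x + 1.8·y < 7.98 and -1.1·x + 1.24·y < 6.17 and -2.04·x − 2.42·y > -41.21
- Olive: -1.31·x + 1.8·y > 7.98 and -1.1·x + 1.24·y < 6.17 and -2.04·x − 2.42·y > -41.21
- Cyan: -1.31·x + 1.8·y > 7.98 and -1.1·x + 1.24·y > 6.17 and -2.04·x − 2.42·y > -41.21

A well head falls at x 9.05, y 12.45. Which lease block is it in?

-1.31·9.05 + 1.8·12.45 = 10.554, which is > 7.98
-1.1·9.05 + 1.24·12.45 = 5.483, which is < 6.17
-2.04·9.05 − 2.42·12.45 = -48.591, which is < -41.21
This sign pattern matches Amber.

Amber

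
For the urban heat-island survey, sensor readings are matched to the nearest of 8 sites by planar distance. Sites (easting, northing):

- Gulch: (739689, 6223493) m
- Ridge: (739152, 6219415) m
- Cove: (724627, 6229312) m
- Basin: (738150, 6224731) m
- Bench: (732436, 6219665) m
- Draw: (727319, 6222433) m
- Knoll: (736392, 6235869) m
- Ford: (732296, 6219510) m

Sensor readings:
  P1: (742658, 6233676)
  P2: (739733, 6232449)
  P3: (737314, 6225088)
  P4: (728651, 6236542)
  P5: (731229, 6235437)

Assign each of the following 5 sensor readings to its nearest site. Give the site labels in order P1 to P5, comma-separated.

Knoll, Knoll, Basin, Knoll, Knoll

P1 → Knoll (d²=44072005.00)
P2 → Knoll (d²=22858681.00)
P3 → Basin (d²=826345.00)
P4 → Knoll (d²=60376010.00)
P5 → Knoll (d²=26843193.00)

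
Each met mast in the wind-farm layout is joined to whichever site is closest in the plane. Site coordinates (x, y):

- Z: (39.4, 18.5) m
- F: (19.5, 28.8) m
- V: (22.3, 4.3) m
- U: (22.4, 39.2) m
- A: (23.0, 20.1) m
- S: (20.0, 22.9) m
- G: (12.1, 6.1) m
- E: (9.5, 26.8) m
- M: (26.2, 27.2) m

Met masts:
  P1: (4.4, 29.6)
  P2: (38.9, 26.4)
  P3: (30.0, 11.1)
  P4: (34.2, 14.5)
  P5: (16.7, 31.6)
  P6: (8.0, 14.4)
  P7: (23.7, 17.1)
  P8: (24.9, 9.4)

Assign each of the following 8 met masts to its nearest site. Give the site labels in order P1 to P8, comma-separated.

P1 → E (d²=33.85)
P2 → Z (d²=62.66)
P3 → V (d²=105.53)
P4 → Z (d²=43.04)
P5 → F (d²=15.68)
P6 → G (d²=85.70)
P7 → A (d²=9.49)
P8 → V (d²=32.77)

E, Z, V, Z, F, G, A, V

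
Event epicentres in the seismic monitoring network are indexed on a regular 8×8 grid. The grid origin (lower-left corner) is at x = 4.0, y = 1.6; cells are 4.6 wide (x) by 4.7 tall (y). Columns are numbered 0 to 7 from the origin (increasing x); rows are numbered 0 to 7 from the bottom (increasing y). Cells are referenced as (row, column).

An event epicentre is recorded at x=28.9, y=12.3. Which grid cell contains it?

Column index: ⌊(28.9 − 4.0) / 4.6⌋ = ⌊5.413⌋ = 5
Row offset from origin: ⌊(12.3 − 1.6) / 4.7⌋ = ⌊2.277⌋ = 2 → row 2

(2, 5)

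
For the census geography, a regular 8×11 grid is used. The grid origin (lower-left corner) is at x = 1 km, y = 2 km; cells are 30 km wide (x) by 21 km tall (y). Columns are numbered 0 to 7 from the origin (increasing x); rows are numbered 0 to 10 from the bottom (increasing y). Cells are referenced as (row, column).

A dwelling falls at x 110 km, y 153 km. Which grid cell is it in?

(7, 3)

Column index: ⌊(110 − 1) / 30⌋ = ⌊3.633⌋ = 3
Row offset from origin: ⌊(153 − 2) / 21⌋ = ⌊7.190⌋ = 7 → row 7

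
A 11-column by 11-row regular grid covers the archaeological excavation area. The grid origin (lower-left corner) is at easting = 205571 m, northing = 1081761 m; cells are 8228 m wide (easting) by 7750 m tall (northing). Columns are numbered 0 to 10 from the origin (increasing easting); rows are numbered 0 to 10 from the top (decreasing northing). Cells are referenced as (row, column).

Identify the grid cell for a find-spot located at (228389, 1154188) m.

(1, 2)

Column index: ⌊(228389 − 205571) / 8228⌋ = ⌊2.773⌋ = 2
Row offset from origin: ⌊(1154188 − 1081761) / 7750⌋ = ⌊9.345⌋ = 9 → row 1 (counted from top)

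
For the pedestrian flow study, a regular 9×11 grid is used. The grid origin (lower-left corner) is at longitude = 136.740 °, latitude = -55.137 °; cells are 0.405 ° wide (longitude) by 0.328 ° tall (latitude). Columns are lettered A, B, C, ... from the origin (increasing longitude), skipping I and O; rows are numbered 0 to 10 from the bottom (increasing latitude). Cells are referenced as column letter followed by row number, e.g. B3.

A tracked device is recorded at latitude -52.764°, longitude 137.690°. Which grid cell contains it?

Column index: ⌊(137.690 − 136.740) / 0.405⌋ = ⌊2.346⌋ = 2 → column C
Row offset from origin: ⌊(-52.764 − -55.137) / 0.328⌋ = ⌊7.235⌋ = 7 → row 7

C7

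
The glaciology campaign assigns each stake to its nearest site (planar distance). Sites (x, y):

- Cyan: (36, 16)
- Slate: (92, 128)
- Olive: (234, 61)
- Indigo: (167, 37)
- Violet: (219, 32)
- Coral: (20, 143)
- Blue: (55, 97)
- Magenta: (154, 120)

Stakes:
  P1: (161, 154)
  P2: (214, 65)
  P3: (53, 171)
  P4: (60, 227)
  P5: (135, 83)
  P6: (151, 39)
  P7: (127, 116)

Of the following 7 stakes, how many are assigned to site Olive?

1

P1 → Magenta
P2 → Olive
P3 → Coral
P4 → Coral
P5 → Magenta
P6 → Indigo
P7 → Magenta
1 of the 7 goes to Olive.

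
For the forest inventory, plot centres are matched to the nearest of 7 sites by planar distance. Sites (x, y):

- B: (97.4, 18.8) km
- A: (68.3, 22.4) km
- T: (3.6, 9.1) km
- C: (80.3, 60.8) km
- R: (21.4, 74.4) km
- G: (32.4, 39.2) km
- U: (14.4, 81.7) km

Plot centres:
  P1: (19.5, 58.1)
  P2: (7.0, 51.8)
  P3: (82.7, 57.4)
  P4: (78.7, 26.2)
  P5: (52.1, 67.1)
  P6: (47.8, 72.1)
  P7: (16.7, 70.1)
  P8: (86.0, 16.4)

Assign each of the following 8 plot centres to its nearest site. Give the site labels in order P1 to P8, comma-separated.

R, R, C, A, C, R, R, B

P1 → R (d²=269.30)
P2 → R (d²=718.12)
P3 → C (d²=17.32)
P4 → A (d²=122.60)
P5 → C (d²=834.93)
P6 → R (d²=702.25)
P7 → R (d²=40.58)
P8 → B (d²=135.72)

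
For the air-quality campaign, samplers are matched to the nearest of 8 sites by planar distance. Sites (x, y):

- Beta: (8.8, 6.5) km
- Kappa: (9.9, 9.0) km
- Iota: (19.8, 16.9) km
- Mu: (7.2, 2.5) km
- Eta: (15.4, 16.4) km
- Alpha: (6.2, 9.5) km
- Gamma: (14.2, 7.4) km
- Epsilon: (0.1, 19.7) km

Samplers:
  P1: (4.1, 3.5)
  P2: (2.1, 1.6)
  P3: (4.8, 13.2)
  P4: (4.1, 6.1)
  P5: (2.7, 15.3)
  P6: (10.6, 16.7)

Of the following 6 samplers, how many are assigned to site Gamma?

0

P1 → Mu
P2 → Mu
P3 → Alpha
P4 → Alpha
P5 → Epsilon
P6 → Eta
0 of the 6 go to Gamma.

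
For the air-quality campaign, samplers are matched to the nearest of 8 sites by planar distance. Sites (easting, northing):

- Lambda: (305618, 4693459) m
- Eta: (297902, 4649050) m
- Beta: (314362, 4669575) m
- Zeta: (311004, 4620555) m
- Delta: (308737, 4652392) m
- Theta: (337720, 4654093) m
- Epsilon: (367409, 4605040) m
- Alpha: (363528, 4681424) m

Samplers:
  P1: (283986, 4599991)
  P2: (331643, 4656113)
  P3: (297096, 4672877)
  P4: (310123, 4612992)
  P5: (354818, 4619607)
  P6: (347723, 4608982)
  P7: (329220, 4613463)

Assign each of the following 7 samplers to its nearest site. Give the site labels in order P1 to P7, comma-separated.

P1 → Zeta (d²=1152850420.00)
P2 → Theta (d²=41010329.00)
P3 → Beta (d²=309017960.00)
P4 → Zeta (d²=57975130.00)
P5 → Epsilon (d²=370730770.00)
P6 → Epsilon (d²=403077960.00)
P7 → Zeta (d²=382119120.00)

Zeta, Theta, Beta, Zeta, Epsilon, Epsilon, Zeta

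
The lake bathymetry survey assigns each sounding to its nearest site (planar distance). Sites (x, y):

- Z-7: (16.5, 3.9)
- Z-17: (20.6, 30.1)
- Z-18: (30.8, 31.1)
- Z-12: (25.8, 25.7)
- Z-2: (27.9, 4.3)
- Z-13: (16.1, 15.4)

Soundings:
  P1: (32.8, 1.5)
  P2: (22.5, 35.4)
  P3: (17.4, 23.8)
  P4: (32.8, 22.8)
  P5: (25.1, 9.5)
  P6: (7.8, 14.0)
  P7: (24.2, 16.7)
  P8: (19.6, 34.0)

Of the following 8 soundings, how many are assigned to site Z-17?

P1 → Z-2
P2 → Z-17
P3 → Z-17
P4 → Z-12
P5 → Z-2
P6 → Z-13
P7 → Z-13
P8 → Z-17
3 of the 8 go to Z-17.

3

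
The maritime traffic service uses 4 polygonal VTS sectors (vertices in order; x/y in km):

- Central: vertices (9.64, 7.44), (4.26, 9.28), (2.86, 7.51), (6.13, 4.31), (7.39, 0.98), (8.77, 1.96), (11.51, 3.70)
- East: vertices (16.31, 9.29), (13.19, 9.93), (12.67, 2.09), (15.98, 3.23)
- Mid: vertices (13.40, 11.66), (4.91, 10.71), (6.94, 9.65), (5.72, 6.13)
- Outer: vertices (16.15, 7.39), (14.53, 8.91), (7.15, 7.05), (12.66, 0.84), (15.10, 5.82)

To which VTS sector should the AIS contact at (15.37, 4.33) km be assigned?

Cast a ray rightward from (15.37, 4.33). For each polygon, the edges (by vertex number in listed order) whose endpoints lie on opposite sides of y = 4.33, where each meets that height, and whether that is right or left of the point:
Central: 3–4 at x≈6.110 (left), 7–1 at x≈11.195 (left) → 0 crossings.
East: 2–3 at x≈12.819 (left), 4–1 at x≈16.040 (right) → 1 crossing.
Mid: no edge straddles that height → 0 crossings.
Outer: 3–4 at x≈9.563 (left), 4–5 at x≈14.370 (left) → 0 crossings.
Only East has an odd count, so the point is inside East.

East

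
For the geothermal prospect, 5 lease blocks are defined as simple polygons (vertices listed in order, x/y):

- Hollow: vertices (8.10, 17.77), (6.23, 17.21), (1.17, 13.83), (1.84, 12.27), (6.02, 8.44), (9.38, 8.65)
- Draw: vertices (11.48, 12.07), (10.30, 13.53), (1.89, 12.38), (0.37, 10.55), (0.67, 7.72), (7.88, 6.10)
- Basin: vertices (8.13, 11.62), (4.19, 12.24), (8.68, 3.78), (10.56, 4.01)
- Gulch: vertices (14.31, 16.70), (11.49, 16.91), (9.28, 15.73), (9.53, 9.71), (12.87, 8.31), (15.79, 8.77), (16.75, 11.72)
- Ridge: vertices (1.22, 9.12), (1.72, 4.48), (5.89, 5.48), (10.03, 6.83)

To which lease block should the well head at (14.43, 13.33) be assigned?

Gulch

Cast a ray rightward from (14.43, 13.33). For each polygon, the edges (by vertex number in listed order) whose endpoints lie on opposite sides of y = 13.33, where each meets that height, and whether that is right or left of the point:
Hollow: 3–4 at x≈1.385 (left), 6–1 at x≈8.723 (left) → 0 crossings.
Draw: 1–2 at x≈10.462 (left), 2–3 at x≈8.837 (left) → 0 crossings.
Basin: no edge straddles that height → 0 crossings.
Gulch: 3–4 at x≈9.380 (left), 7–1 at x≈15.961 (right) → 1 crossing.
Ridge: no edge straddles that height → 0 crossings.
Only Gulch has an odd count, so the point is inside Gulch.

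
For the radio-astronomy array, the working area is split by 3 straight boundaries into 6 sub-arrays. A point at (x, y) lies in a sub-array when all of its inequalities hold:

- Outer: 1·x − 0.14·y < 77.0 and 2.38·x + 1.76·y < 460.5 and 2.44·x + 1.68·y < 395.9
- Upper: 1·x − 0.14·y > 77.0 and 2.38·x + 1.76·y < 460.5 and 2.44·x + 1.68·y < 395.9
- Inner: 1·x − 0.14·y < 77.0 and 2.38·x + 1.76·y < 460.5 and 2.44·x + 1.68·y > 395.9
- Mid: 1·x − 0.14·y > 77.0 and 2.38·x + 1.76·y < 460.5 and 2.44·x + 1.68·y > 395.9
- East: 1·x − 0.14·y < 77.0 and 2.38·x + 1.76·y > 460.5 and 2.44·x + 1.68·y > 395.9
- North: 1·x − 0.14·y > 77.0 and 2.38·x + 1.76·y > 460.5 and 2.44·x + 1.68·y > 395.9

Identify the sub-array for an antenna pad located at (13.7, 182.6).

1·13.7 − 0.14·182.6 = -11.864, which is < 77.0
2.38·13.7 + 1.76·182.6 = 353.982, which is < 460.5
2.44·13.7 + 1.68·182.6 = 340.196, which is < 395.9
This sign pattern matches Outer.

Outer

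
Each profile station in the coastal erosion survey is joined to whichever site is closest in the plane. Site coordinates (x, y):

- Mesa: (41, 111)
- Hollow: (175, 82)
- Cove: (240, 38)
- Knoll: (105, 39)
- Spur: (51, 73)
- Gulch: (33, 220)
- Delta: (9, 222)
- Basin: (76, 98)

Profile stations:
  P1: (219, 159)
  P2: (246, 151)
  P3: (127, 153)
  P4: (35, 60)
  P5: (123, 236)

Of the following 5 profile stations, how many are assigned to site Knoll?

0

P1 → Hollow
P2 → Hollow
P3 → Basin
P4 → Spur
P5 → Gulch
0 of the 5 go to Knoll.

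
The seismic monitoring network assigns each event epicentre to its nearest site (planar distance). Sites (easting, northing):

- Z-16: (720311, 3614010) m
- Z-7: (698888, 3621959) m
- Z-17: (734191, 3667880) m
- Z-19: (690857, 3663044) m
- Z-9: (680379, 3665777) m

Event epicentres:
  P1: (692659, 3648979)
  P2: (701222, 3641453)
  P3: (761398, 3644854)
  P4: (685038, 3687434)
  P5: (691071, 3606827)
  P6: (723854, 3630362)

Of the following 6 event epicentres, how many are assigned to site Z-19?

1

P1 → Z-19
P2 → Z-7
P3 → Z-17
P4 → Z-9
P5 → Z-7
P6 → Z-16
1 of the 6 goes to Z-19.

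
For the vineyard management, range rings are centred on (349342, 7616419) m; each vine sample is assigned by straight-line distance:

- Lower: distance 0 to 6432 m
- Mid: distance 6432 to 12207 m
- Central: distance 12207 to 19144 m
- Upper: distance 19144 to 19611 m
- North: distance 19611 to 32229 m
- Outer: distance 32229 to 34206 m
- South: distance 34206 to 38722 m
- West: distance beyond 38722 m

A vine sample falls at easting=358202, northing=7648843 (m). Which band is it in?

Outer

Distance = √((358202−349342)² + (7648843−7616419)²) = √(78499600.000 + 1051315776.000) = 33612.726 m.
32229 ≤ 33612.726 < 34206 → Outer.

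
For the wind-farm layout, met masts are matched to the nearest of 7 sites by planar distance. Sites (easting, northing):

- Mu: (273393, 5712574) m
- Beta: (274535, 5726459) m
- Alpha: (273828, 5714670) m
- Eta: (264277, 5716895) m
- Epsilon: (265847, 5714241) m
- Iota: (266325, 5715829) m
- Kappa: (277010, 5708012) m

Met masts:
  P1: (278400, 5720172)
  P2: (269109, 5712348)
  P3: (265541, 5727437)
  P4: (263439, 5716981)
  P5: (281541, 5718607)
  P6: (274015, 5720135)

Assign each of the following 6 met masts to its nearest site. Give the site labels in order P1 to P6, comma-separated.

Alpha, Epsilon, Beta, Eta, Alpha, Alpha

P1 → Alpha (d²=51175188.00)
P2 → Epsilon (d²=14224093.00)
P3 → Beta (d²=81848520.00)
P4 → Eta (d²=709640.00)
P5 → Alpha (d²=74990338.00)
P6 → Alpha (d²=29901194.00)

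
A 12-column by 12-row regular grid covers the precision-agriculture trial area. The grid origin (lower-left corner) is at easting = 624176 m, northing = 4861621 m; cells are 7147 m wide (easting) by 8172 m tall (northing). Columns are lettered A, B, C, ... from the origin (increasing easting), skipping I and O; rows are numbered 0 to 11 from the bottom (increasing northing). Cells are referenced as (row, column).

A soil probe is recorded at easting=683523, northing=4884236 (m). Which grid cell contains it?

Column index: ⌊(683523 − 624176) / 7147⌋ = ⌊8.304⌋ = 8 → column J
Row offset from origin: ⌊(4884236 − 4861621) / 8172⌋ = ⌊2.767⌋ = 2 → row 2

(2, J)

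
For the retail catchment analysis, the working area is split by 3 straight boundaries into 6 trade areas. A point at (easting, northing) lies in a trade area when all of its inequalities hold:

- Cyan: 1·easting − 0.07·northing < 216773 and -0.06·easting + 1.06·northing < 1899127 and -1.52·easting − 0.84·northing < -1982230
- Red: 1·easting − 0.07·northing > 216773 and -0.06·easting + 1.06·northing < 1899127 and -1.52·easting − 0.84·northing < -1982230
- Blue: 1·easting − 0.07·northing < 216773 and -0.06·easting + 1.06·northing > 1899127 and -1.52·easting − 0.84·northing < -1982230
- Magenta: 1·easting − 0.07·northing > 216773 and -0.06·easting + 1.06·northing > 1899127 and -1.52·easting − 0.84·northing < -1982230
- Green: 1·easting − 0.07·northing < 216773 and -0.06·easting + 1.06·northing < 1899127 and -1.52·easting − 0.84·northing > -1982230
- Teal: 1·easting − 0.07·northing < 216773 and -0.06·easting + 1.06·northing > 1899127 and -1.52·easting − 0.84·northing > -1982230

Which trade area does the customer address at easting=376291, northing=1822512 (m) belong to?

1·376291 − 0.07·1822512 = 248715.160, which is > 216773
-0.06·376291 + 1.06·1822512 = 1909285.260, which is > 1899127
-1.52·376291 − 0.84·1822512 = -2102872.400, which is < -1982230
This sign pattern matches Magenta.

Magenta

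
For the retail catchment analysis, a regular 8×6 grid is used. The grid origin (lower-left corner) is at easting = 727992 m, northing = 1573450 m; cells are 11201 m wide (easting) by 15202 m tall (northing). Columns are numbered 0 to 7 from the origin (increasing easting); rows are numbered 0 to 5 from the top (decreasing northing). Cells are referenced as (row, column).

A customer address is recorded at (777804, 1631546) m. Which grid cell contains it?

Column index: ⌊(777804 − 727992) / 11201⌋ = ⌊4.447⌋ = 4
Row offset from origin: ⌊(1631546 − 1573450) / 15202⌋ = ⌊3.822⌋ = 3 → row 2 (counted from top)

(2, 4)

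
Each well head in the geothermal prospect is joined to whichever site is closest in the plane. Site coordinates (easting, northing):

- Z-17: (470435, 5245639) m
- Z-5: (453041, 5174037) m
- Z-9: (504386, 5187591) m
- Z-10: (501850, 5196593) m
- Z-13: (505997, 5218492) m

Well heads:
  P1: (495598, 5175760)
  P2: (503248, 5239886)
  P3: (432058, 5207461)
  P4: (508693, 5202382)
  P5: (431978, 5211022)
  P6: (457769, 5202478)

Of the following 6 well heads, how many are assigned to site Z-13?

1

P1 → Z-9
P2 → Z-13
P3 → Z-5
P4 → Z-10
P5 → Z-5
P6 → Z-5
1 of the 6 goes to Z-13.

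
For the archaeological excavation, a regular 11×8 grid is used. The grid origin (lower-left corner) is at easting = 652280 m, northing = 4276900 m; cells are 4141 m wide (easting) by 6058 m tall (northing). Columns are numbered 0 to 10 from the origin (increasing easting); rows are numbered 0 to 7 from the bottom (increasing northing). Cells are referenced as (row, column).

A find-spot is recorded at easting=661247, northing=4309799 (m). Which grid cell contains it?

(5, 2)

Column index: ⌊(661247 − 652280) / 4141⌋ = ⌊2.165⌋ = 2
Row offset from origin: ⌊(4309799 − 4276900) / 6058⌋ = ⌊5.431⌋ = 5 → row 5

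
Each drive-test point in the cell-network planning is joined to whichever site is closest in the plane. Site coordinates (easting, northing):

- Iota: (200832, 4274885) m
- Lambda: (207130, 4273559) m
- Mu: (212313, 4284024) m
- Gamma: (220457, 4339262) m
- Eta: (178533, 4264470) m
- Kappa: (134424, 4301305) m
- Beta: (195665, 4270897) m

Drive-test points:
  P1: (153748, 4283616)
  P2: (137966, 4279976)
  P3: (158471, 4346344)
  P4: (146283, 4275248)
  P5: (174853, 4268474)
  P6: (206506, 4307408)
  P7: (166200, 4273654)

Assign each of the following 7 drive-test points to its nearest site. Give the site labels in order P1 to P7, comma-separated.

Kappa, Kappa, Kappa, Kappa, Eta, Mu, Eta

P1 → Kappa (d²=686317697.00)
P2 → Kappa (d²=467472005.00)
P3 → Kappa (d²=2606769730.00)
P4 → Kappa (d²=819603130.00)
P5 → Eta (d²=29574416.00)
P6 → Mu (d²=580532705.00)
P7 → Eta (d²=236448745.00)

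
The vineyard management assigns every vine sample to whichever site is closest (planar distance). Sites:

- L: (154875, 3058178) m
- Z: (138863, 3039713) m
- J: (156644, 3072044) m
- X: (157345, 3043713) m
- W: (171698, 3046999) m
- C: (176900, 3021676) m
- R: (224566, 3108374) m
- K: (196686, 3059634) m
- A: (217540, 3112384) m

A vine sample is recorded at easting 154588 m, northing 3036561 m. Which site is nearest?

X

Squared distances to each site:
L: 467377058.000; Z: 257210729.000; J: 1263270425.000; X: 58752153.000; W: 401703944.000; C: 719388569.000; R: 10054027453.000; K: 2304604933.000; A: 9712081633.000.
Minimum at X.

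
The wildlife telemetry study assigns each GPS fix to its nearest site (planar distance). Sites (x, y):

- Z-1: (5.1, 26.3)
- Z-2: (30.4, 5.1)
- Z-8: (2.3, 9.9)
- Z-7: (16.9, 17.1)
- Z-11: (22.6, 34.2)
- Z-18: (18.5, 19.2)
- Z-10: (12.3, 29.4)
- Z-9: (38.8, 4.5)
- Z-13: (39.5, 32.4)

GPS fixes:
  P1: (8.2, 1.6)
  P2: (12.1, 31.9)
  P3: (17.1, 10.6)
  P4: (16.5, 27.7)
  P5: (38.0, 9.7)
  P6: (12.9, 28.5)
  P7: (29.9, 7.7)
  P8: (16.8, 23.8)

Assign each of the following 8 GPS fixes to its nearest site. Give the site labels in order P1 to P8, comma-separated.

P1 → Z-8 (d²=103.70)
P2 → Z-10 (d²=6.29)
P3 → Z-7 (d²=42.29)
P4 → Z-10 (d²=20.53)
P5 → Z-9 (d²=27.68)
P6 → Z-10 (d²=1.17)
P7 → Z-2 (d²=7.01)
P8 → Z-18 (d²=24.05)

Z-8, Z-10, Z-7, Z-10, Z-9, Z-10, Z-2, Z-18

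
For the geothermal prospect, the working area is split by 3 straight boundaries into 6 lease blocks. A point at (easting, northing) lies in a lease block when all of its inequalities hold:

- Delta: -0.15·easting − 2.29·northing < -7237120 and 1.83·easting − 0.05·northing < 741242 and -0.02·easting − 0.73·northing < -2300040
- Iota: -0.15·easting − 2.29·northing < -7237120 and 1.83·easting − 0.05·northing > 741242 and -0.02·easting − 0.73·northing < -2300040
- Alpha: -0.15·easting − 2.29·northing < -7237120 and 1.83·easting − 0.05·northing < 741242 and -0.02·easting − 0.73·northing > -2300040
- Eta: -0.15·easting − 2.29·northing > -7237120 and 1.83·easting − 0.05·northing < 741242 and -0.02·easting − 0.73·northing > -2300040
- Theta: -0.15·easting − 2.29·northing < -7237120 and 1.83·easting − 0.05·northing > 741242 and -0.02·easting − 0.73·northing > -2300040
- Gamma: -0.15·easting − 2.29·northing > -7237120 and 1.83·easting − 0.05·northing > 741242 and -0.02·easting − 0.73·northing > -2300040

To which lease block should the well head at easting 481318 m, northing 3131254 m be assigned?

-0.15·481318 − 2.29·3131254 = -7242769.360, which is < -7237120
1.83·481318 − 0.05·3131254 = 724249.240, which is < 741242
-0.02·481318 − 0.73·3131254 = -2295441.780, which is > -2300040
This sign pattern matches Alpha.

Alpha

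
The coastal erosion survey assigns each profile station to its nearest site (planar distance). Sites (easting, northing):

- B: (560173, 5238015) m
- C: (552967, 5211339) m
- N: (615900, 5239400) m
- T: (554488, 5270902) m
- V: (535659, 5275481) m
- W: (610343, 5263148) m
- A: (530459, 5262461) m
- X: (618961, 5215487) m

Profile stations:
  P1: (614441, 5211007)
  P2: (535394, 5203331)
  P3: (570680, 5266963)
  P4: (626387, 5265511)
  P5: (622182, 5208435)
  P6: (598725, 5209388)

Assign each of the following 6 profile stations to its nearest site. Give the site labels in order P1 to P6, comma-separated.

P1 → X (d²=40500800.00)
P2 → C (d²=372938393.00)
P3 → T (d²=277696585.00)
P4 → W (d²=262993705.00)
P5 → X (d²=60105545.00)
P6 → X (d²=446693497.00)

X, C, T, W, X, X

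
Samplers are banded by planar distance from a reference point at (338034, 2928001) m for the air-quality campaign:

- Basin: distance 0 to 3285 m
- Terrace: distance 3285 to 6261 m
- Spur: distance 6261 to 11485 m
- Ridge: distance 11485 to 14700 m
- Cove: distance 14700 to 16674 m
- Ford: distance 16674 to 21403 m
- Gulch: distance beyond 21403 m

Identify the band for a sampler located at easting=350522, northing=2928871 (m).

Distance = √((350522−338034)² + (2928871−2928001)²) = √(155950144.000 + 756900.000) = 12518.268 m.
11485 ≤ 12518.268 < 14700 → Ridge.

Ridge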